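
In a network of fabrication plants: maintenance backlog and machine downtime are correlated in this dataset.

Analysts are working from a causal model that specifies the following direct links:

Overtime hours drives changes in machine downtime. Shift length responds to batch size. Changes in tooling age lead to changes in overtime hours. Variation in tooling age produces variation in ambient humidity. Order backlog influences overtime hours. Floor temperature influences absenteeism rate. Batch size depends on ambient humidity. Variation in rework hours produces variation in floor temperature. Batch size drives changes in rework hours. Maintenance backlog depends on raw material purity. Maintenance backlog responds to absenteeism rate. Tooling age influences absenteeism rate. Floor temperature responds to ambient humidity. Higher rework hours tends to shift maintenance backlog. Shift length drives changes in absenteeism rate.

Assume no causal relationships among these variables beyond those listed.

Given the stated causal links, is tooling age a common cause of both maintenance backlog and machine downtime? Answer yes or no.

Tooling age has a causal path to maintenance backlog (tooling age → absenteeism rate → maintenance backlog) and to machine downtime (tooling age → overtime hours → machine downtime), so it is a common cause of both — a confounder.

yes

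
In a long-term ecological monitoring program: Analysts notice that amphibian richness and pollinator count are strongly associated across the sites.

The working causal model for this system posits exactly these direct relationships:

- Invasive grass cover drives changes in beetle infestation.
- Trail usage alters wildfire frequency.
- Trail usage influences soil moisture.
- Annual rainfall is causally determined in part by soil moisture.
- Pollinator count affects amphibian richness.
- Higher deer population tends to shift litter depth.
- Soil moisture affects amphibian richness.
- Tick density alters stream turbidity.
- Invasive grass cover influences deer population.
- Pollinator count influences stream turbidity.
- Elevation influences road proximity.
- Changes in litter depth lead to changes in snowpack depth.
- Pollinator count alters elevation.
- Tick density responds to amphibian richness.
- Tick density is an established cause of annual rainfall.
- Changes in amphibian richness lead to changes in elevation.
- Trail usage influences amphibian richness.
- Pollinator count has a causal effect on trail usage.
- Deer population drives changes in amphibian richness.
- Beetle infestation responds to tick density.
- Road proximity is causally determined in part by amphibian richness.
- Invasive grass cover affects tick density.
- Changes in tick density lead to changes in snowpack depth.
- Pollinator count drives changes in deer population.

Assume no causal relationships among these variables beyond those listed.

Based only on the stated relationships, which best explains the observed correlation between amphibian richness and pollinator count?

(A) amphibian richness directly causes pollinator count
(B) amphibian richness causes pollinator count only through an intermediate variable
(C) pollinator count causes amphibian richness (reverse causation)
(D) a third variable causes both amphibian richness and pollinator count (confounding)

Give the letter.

C

The stated link runs pollinator count → amphibian richness; amphibian richness has no causal path to pollinator count. No variable causes both, so confounding is ruled out. The correlation reflects reverse causation.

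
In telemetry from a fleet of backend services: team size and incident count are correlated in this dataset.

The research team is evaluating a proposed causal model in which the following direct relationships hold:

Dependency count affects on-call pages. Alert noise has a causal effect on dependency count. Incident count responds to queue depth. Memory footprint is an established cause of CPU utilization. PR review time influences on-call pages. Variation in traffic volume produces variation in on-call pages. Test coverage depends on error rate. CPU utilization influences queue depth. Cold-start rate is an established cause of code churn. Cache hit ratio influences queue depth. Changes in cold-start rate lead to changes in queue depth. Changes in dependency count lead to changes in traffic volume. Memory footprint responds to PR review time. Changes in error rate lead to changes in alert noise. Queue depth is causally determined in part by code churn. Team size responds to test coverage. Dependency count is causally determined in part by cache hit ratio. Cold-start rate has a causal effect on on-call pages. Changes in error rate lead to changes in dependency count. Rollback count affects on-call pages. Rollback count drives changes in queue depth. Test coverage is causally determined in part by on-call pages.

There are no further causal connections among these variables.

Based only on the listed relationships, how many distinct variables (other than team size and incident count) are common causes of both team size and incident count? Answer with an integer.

The common causes are: PR review time (to team size via PR review time → on-call pages → test coverage → team size; to incident count via PR review time → memory footprint → CPU utilization → queue depth → incident count); cache hit ratio (to team size via cache hit ratio → dependency count → on-call pages → test coverage → team size; to incident count via cache hit ratio → queue depth → incident count); cold-start rate (to team size via cold-start rate → on-call pages → test coverage → team size; to incident count via cold-start rate → queue depth → incident count); rollback count (to team size via rollback count → on-call pages → test coverage → team size; to incident count via rollback count → queue depth → incident count).
Every other variable lacks a causal path to at least one of team size and incident count.

4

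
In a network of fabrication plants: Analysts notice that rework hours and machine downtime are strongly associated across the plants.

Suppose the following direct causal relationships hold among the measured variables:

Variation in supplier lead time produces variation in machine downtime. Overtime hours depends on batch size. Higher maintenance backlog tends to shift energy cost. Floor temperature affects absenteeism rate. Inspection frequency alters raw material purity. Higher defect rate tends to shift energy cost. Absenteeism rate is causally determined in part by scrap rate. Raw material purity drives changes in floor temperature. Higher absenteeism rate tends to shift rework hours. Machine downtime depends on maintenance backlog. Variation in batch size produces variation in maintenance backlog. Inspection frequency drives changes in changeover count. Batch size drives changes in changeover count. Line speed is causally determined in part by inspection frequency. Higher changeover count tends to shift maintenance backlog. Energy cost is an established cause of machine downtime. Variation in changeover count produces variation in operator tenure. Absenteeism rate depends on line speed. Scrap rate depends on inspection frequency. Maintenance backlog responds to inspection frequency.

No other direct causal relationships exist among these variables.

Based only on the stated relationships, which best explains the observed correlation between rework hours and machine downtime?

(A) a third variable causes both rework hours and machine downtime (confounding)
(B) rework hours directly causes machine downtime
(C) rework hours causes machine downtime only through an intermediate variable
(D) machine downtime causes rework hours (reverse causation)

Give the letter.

A

Inspection frequency causes rework hours (inspection frequency → scrap rate → absenteeism rate → rework hours) and machine downtime (inspection frequency → maintenance backlog → machine downtime) — a common cause creating the correlation.
There is no stated path from rework hours to machine downtime or from machine downtime to rework hours, so neither direct nor reverse causation applies.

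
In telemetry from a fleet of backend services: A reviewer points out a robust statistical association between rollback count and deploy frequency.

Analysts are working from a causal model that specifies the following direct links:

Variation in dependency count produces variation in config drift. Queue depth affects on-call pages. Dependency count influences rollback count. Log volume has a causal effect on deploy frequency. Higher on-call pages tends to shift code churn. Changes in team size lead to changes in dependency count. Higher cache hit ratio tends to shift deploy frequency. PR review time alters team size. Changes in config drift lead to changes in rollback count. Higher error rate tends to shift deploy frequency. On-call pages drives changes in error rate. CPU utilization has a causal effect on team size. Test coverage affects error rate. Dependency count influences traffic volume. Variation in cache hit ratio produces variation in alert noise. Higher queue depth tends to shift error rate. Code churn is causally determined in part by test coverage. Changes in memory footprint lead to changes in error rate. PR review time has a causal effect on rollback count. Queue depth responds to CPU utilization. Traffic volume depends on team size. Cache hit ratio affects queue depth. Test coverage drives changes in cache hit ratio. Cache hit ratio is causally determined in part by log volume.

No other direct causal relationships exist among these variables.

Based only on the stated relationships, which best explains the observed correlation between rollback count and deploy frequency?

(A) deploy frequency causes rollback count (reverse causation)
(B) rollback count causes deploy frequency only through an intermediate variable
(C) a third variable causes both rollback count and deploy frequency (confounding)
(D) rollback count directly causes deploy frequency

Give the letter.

C

CPU utilization causes rollback count (CPU utilization → team size → dependency count → rollback count) and deploy frequency (CPU utilization → queue depth → error rate → deploy frequency) — a common cause creating the correlation.
There is no stated path from rollback count to deploy frequency or from deploy frequency to rollback count, so neither direct nor reverse causation applies.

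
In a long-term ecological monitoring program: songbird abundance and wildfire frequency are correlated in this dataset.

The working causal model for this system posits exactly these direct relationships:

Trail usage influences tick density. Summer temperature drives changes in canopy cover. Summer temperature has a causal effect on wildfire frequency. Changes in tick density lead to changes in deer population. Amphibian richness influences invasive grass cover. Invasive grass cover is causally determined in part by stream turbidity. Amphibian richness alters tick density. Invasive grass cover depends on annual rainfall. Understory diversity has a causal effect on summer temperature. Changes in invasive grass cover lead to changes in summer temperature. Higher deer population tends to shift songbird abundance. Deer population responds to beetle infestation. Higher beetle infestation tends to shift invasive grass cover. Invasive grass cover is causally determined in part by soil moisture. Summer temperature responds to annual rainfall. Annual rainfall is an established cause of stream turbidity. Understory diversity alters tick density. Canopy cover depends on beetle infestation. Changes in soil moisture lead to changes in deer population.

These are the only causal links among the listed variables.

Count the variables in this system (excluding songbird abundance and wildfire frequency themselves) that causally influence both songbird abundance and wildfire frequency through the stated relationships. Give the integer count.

4

The common causes are: amphibian richness (to songbird abundance via amphibian richness → tick density → deer population → songbird abundance; to wildfire frequency via amphibian richness → invasive grass cover → summer temperature → wildfire frequency); beetle infestation (to songbird abundance via beetle infestation → deer population → songbird abundance; to wildfire frequency via beetle infestation → invasive grass cover → summer temperature → wildfire frequency); soil moisture (to songbird abundance via soil moisture → deer population → songbird abundance; to wildfire frequency via soil moisture → invasive grass cover → summer temperature → wildfire frequency); understory diversity (to songbird abundance via understory diversity → tick density → deer population → songbird abundance; to wildfire frequency via understory diversity → summer temperature → wildfire frequency).
Every other variable lacks a causal path to at least one of songbird abundance and wildfire frequency.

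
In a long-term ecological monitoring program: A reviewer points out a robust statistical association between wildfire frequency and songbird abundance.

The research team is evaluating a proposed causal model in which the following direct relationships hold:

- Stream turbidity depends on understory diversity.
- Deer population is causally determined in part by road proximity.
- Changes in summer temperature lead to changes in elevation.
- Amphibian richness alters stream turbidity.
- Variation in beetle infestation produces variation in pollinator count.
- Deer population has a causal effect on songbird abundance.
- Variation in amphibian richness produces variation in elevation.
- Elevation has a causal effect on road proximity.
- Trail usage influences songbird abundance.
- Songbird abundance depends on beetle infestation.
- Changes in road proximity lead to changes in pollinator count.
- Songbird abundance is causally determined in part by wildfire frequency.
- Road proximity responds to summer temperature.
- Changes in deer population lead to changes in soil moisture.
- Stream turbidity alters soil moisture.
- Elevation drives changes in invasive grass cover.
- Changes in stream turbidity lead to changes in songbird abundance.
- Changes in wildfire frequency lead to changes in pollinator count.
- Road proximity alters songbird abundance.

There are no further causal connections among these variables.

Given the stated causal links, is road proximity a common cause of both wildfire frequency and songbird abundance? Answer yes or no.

no

Road proximity has no stated causal path to wildfire frequency. A confounder must cause both variables, so road proximity does not qualify.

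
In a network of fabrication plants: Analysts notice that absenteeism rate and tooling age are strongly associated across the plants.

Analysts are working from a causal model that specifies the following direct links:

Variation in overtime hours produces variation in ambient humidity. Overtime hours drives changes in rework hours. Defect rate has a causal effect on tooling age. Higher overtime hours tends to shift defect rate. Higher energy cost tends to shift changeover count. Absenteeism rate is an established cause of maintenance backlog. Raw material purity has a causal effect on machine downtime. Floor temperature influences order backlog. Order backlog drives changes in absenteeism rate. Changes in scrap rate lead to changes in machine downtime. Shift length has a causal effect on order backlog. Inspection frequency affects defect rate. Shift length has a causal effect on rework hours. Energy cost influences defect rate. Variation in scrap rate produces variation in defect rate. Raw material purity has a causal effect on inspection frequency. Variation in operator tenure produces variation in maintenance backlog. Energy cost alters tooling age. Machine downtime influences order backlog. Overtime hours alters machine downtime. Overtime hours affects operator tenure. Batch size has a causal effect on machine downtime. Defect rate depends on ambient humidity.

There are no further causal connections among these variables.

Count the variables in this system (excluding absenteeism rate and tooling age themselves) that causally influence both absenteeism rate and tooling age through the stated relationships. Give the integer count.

3

The common causes are: overtime hours (to absenteeism rate via overtime hours → machine downtime → order backlog → absenteeism rate; to tooling age via overtime hours → defect rate → tooling age); raw material purity (to absenteeism rate via raw material purity → machine downtime → order backlog → absenteeism rate; to tooling age via raw material purity → inspection frequency → defect rate → tooling age); scrap rate (to absenteeism rate via scrap rate → machine downtime → order backlog → absenteeism rate; to tooling age via scrap rate → defect rate → tooling age).
Every other variable lacks a causal path to at least one of absenteeism rate and tooling age.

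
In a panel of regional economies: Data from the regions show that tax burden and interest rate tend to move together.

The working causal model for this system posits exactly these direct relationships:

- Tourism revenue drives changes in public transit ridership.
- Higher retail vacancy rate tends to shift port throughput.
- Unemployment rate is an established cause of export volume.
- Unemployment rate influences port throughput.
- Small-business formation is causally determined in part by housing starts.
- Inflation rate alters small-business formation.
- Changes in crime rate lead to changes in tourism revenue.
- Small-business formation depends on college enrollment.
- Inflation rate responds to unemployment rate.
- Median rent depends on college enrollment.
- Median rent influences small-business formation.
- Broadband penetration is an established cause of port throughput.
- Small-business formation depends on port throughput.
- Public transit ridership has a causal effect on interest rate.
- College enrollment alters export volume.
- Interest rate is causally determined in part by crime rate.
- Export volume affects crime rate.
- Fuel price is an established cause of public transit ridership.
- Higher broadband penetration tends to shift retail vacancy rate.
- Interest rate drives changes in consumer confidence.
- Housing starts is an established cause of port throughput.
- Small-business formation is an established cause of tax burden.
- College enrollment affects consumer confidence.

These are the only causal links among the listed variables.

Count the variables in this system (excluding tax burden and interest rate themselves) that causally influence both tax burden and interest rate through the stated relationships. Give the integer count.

The common causes are: college enrollment (to tax burden via college enrollment → small-business formation → tax burden; to interest rate via college enrollment → export volume → crime rate → interest rate); unemployment rate (to tax burden via unemployment rate → port throughput → small-business formation → tax burden; to interest rate via unemployment rate → export volume → crime rate → interest rate).
Every other variable lacks a causal path to at least one of tax burden and interest rate.

2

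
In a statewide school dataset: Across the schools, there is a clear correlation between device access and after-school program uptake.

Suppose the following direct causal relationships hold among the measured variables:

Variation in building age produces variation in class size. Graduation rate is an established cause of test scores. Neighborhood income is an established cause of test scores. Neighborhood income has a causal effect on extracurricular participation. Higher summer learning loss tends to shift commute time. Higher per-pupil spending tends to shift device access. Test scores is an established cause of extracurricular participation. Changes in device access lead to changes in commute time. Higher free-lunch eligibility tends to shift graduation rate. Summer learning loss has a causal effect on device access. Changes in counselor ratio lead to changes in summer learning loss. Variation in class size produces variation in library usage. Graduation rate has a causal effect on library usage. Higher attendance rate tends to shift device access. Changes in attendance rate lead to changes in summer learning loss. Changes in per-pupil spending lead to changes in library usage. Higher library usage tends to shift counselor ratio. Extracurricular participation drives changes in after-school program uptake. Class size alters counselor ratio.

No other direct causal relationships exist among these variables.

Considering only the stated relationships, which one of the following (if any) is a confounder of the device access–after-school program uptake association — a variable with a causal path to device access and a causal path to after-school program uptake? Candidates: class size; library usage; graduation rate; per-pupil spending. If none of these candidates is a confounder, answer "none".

graduation rate

Graduation rate causes device access (graduation rate → library usage → counselor ratio → summer learning loss → device access) and also causes after-school program uptake (graduation rate → test scores → extracurricular participation → after-school program uptake); it is a common cause of both.
Each of the other candidates lacks a causal path to at least one of device access and after-school program uptake, so they do not confound the relationship.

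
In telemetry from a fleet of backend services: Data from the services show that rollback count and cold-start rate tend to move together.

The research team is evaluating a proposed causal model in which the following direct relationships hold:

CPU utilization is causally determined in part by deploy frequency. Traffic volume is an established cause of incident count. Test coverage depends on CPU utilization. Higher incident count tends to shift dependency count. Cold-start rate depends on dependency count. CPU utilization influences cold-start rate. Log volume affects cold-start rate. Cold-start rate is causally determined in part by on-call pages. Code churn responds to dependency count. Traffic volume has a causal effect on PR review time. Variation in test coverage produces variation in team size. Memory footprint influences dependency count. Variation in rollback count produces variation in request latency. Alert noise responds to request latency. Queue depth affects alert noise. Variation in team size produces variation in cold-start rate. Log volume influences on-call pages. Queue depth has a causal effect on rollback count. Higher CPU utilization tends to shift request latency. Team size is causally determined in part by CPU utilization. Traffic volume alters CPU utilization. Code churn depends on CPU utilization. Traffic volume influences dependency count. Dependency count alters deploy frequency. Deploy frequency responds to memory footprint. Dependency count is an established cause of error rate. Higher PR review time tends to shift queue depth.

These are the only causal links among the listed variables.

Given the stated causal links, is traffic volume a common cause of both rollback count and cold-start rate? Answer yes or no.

Traffic volume has a causal path to rollback count (traffic volume → PR review time → queue depth → rollback count) and to cold-start rate (traffic volume → dependency count → cold-start rate), so it is a common cause of both — a confounder.

yes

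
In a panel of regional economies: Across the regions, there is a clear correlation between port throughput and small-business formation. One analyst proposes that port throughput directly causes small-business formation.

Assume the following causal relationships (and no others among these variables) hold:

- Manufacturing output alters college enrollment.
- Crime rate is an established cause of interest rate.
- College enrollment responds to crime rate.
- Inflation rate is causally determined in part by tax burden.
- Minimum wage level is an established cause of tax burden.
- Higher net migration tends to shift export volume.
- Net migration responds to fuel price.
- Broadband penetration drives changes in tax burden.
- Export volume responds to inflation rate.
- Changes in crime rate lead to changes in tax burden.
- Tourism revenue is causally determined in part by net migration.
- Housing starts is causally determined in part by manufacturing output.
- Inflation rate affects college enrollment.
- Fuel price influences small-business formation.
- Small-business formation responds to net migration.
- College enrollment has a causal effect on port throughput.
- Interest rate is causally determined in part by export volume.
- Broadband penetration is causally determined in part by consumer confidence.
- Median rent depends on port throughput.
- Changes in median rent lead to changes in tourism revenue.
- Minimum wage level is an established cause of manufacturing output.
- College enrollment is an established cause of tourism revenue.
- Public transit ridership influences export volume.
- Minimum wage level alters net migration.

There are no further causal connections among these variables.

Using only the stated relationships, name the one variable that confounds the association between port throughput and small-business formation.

Minimum wage level has a causal path to port throughput (minimum wage level → manufacturing output → college enrollment → port throughput) and a separate causal path to small-business formation (minimum wage level → net migration → small-business formation), so it is a common cause of both.
No stated relationship gives port throughput a causal route to small-business formation, so the correlation is explained by the shared upstream cause rather than a direct effect.

minimum wage level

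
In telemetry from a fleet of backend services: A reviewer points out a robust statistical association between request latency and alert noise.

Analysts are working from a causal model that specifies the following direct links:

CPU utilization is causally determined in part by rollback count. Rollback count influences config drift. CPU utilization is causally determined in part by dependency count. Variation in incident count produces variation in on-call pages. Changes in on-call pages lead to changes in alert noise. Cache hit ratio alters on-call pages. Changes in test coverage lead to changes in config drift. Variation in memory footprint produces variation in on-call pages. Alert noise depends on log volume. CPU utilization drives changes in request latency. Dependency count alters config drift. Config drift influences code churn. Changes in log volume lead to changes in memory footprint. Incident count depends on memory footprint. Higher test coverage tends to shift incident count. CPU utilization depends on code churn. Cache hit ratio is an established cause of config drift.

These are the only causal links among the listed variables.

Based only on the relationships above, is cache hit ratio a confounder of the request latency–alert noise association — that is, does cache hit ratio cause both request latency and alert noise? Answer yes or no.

Cache hit ratio has a causal path to request latency (cache hit ratio → config drift → code churn → CPU utilization → request latency) and to alert noise (cache hit ratio → on-call pages → alert noise), so it is a common cause of both — a confounder.

yes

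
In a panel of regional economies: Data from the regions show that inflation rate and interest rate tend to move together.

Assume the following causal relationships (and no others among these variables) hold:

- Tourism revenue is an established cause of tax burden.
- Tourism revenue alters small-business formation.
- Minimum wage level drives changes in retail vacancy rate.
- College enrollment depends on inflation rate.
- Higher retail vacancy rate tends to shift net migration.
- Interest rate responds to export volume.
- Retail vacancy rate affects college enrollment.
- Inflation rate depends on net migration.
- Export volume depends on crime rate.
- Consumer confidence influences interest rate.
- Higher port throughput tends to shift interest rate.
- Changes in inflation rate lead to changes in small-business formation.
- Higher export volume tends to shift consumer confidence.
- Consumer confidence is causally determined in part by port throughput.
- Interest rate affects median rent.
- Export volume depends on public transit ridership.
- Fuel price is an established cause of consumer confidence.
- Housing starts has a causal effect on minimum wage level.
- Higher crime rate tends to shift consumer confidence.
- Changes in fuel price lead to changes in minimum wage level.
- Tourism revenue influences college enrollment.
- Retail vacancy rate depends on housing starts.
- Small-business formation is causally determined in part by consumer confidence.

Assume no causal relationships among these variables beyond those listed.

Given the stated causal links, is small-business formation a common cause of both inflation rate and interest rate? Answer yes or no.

no

Small-business formation has no stated causal path to either inflation rate or interest rate. A confounder must cause both variables, so small-business formation does not qualify.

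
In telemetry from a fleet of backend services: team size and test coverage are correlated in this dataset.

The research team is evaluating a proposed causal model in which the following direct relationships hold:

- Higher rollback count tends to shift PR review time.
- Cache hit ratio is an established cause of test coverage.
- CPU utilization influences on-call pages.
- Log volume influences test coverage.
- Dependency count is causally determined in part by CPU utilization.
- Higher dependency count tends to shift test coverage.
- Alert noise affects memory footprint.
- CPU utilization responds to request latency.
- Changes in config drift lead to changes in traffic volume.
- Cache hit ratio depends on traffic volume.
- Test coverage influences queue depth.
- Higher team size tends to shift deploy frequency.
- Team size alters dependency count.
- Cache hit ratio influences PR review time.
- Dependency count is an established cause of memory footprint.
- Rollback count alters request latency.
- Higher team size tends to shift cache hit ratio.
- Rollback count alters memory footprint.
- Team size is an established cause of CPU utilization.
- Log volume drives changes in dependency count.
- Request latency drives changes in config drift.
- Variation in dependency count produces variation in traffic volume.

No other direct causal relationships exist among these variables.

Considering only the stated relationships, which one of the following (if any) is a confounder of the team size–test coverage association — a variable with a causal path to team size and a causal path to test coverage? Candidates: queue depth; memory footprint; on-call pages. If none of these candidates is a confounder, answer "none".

None of the listed candidates has causal paths to both team size and test coverage in the stated relationships, so none is a common cause.

none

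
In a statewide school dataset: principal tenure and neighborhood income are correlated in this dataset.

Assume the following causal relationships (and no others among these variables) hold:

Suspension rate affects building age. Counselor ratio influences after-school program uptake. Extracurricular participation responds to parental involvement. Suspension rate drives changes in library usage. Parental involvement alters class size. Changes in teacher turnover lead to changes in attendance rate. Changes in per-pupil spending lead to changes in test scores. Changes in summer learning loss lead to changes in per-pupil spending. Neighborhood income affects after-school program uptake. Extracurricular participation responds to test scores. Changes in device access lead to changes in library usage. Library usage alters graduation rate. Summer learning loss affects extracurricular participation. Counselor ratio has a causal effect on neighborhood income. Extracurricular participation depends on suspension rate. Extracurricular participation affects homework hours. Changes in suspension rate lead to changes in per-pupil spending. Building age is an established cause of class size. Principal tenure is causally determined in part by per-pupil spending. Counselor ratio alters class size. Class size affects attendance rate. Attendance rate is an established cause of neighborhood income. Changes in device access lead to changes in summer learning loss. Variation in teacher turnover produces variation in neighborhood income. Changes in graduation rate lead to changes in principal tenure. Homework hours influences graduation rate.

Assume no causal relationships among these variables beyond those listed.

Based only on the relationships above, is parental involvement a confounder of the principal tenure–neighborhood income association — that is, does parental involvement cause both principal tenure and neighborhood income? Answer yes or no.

yes

Parental involvement has a causal path to principal tenure (parental involvement → extracurricular participation → homework hours → graduation rate → principal tenure) and to neighborhood income (parental involvement → class size → attendance rate → neighborhood income), so it is a common cause of both — a confounder.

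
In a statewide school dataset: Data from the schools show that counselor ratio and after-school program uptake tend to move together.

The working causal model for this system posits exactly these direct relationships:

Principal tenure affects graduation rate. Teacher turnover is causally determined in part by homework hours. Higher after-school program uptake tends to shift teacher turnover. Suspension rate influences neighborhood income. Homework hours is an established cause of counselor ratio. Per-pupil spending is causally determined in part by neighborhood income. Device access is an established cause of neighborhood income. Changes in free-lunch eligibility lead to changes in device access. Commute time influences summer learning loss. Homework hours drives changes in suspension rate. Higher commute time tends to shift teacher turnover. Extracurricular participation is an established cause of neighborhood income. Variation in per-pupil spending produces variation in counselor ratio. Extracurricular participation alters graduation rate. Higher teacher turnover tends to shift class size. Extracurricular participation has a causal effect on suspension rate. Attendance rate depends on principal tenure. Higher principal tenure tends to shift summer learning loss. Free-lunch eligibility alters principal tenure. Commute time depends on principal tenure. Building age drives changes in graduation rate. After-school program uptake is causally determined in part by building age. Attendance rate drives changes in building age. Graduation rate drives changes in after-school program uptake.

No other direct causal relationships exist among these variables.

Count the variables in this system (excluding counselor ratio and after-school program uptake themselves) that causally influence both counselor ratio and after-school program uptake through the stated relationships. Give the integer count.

The common causes are: extracurricular participation (to counselor ratio via extracurricular participation → neighborhood income → per-pupil spending → counselor ratio; to after-school program uptake via extracurricular participation → graduation rate → after-school program uptake); free-lunch eligibility (to counselor ratio via free-lunch eligibility → device access → neighborhood income → per-pupil spending → counselor ratio; to after-school program uptake via free-lunch eligibility → principal tenure → graduation rate → after-school program uptake).
Every other variable lacks a causal path to at least one of counselor ratio and after-school program uptake.

2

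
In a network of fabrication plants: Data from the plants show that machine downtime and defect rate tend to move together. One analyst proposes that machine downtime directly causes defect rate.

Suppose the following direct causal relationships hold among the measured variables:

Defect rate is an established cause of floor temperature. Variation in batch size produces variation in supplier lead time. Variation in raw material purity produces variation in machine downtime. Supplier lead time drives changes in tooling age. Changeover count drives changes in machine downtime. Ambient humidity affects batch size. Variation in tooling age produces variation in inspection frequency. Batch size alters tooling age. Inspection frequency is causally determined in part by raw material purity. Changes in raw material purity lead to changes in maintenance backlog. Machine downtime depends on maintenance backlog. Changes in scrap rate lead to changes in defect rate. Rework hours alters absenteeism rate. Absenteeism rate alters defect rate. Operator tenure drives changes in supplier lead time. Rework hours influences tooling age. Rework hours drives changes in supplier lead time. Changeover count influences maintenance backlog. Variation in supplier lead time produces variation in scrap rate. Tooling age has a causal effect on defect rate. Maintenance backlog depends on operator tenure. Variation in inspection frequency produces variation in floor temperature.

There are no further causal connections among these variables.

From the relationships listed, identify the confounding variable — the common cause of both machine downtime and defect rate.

Operator tenure has a causal path to machine downtime (operator tenure → maintenance backlog → machine downtime) and a separate causal path to defect rate (operator tenure → supplier lead time → scrap rate → defect rate), so it is a common cause of both.
No stated relationship gives machine downtime a causal route to defect rate, so the correlation is explained by the shared upstream cause rather than a direct effect.

operator tenure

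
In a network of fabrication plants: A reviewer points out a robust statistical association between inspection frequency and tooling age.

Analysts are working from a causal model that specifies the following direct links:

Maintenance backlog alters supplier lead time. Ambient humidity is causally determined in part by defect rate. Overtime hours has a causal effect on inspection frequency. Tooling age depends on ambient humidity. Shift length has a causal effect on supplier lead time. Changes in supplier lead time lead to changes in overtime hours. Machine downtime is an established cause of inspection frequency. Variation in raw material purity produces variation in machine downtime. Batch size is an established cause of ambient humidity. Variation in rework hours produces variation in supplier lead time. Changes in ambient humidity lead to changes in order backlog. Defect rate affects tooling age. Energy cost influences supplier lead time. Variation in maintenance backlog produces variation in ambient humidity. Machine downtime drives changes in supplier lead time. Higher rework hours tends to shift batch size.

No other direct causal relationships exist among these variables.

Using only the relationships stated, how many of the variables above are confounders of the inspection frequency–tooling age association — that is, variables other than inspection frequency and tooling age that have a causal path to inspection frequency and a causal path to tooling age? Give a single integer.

The common causes are: maintenance backlog (to inspection frequency via maintenance backlog → supplier lead time → overtime hours → inspection frequency; to tooling age via maintenance backlog → ambient humidity → tooling age); rework hours (to inspection frequency via rework hours → supplier lead time → overtime hours → inspection frequency; to tooling age via rework hours → batch size → ambient humidity → tooling age).
Every other variable lacks a causal path to at least one of inspection frequency and tooling age.

2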